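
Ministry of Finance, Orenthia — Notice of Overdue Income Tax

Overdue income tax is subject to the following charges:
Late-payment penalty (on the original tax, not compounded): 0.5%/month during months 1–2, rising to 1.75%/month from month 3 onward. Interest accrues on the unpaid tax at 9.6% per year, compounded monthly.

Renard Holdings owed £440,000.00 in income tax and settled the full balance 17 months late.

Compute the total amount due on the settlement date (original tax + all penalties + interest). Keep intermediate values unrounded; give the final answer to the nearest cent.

£623,727.33

Penalty, months 1–2: 2 × 0.5% × £440,000.00 = £4,400.00
Penalty, months 3–17: 15 × 1.75% × £440,000.00 = £115,500.00
Interest (9.6%/yr ÷ 12 = 0.8%/month): £440,000.00 × ((1 + 0.008)^17 − 1) = £63,827.3304…
Total = £440,000.00 + £119,900.0000 + £63,827.3304… = £623,727.33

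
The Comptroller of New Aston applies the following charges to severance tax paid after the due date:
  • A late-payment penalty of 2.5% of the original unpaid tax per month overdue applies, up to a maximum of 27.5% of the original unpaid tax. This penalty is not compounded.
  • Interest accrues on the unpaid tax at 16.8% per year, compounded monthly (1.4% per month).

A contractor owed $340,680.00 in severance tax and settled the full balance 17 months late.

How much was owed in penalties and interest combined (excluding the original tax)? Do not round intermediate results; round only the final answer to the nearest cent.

Penalty (uncapped): 17 × 2.5% × $340,680.00 = $144,789.00; cap = 27.5% × $340,680.00 = $93,687.00 → penalty = $93,687.00
Interest: $340,680.00 × ((1 + 0.014)^17 − 1) = $340,680.00 × 0.2666168… = $90,831.0024…
Penalties + interest = $93,687.0000 + $90,831.0024… = $184,518.00

$184,518.00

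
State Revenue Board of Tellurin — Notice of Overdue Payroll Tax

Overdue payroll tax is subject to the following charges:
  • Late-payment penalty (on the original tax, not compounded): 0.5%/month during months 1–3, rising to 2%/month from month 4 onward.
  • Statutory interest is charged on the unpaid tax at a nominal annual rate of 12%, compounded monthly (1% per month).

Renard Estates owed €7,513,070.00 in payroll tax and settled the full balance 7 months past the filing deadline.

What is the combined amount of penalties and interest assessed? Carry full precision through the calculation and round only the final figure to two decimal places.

€1,255,699.60

Penalty, months 1–3: 3 × 0.5% × €7,513,070.00 = €112,696.05
Penalty, months 4–7: 4 × 2% × €7,513,070.00 = €601,045.60
Interest: €7,513,070.00 × ((1 + 0.01)^7 − 1) = €7,513,070.00 × 0.0721354… = €541,957.9499…
Penalties + interest = €713,741.6500 + €541,957.9499… = €1,255,699.60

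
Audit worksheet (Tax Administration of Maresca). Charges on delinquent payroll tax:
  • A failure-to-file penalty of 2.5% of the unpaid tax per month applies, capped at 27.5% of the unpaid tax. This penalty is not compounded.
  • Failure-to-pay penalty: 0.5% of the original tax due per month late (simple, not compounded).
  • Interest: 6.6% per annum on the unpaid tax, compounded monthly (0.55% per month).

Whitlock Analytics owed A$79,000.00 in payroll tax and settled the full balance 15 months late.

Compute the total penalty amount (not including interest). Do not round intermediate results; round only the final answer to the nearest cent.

Failure-to-file: 15 × 2.5% × A$79,000.00 = A$29,625.00, capped at 27.5% × A$79,000.00 = A$21,725.00
Failure-to-pay penalty = 0.5% × A$79,000.00 × 15 mo = A$5,925.00
Total penalty = A$21,725.00 + A$5,925.00 = A$27,650.00

A$27,650.00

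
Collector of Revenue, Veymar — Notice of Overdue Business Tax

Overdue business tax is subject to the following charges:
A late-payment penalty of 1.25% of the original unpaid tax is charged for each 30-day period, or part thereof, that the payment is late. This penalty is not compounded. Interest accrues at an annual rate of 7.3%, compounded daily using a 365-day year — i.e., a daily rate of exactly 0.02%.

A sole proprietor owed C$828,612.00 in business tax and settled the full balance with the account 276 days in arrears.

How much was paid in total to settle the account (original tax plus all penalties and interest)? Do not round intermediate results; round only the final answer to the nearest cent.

Penalty periods: ⌈276/30⌉ = 10; penalty = 10 × 1.25% × C$828,612.00 = C$103,576.50
Interest: C$828,612.00 × ((1 + 0.0002)^276 − 1) = C$828,612.00 × 0.05674611… = C$47,020.5089…
Total = C$828,612.00 + C$103,576.5000 + C$47,020.5089… = C$979,209.01

C$979,209.01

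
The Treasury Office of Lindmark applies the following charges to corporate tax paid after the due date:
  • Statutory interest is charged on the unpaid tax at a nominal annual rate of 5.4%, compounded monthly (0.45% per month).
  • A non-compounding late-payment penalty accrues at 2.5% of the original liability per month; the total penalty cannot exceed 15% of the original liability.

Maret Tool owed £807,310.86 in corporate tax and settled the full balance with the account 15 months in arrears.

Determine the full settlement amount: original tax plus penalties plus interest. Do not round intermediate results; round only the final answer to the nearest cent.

£984,651.45

Penalty (uncapped): 15 × 2.5% × £807,310.86 = £302,741.57…; cap = 15% × £807,310.86 = £121,096.63… → penalty = £121,096.63…
Interest: £807,310.86 × ((1 + 0.0045)^15 − 1) = £807,310.86 × 0.0696683… = £56,243.9568…
Total = £807,310.86 + £121,096.6290 + £56,243.9568… = £984,651.45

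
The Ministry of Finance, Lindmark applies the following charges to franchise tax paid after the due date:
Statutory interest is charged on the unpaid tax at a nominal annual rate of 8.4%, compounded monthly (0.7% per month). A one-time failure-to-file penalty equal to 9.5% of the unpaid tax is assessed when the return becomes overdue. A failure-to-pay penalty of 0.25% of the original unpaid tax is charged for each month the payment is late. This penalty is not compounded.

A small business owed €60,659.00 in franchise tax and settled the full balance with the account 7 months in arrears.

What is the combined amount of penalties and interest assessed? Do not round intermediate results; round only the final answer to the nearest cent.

Failure-to-file penalty: 9.5% × €60,659.00 = €5,762.61…
Failure-to-pay penalty = 0.25% × €60,659.00 × 7 mo = €1,061.53…
Interest: €60,659.00 × ((1 + 0.007)^7 − 1) = €60,659.00 × 0.0500411… = €3,035.4424…
Penalties + interest = €6,824.1375 + €3,035.4424… = €9,859.58

€9,859.58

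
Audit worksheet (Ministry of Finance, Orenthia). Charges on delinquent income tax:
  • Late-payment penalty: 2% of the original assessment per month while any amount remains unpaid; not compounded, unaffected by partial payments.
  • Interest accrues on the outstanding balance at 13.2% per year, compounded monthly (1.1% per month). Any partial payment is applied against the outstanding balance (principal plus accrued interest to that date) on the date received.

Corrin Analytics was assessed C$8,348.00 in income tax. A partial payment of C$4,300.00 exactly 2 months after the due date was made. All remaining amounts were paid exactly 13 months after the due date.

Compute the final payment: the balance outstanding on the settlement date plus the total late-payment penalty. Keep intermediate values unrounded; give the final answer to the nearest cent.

Balance at month 2: C$8,348.0000 × (1 + 0.011)^2 = C$8,532.6661…
After C$4,300.00 payment: C$8,532.6661… − C$4,300.00 = C$4,232.6661…
Balance at month 13: C$4,232.6661… × (1 + 0.011)^11 = C$4,773.9374…
Penalty: 13 × 2% × C$8,348.00 = C$2,170.48
Final settlement = outstanding balance + penalty = C$4,773.9374… + C$2,170.48 = C$6,944.42

C$6,944.42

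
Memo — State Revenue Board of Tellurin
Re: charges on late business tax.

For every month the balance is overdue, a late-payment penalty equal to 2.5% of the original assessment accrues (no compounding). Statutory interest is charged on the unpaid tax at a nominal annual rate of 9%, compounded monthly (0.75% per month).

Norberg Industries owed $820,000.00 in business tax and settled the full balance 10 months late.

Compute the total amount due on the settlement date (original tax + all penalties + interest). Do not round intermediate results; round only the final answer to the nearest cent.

Late-payment penalty = 2.5% × $820,000.00 × 10 mo = $205,000.00
Interest: $820,000.00 × ((1 + 0.0075)^10 − 1) = $820,000.00 × 0.0775825… = $63,617.6873…
Total = $820,000.00 + $205,000.0000 + $63,617.6873… = $1,088,617.69

$1,088,617.69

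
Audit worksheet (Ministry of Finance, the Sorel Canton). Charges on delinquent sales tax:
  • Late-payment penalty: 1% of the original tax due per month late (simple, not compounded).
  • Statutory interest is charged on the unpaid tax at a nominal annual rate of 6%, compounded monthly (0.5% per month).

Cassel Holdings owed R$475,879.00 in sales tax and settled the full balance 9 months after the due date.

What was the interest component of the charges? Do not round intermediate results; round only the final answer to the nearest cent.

R$21,847.88

Interest: R$475,879.00 × ((1 + 0.005)^9 − 1) = R$475,879.00 × 0.0459106… = R$21,847.8805…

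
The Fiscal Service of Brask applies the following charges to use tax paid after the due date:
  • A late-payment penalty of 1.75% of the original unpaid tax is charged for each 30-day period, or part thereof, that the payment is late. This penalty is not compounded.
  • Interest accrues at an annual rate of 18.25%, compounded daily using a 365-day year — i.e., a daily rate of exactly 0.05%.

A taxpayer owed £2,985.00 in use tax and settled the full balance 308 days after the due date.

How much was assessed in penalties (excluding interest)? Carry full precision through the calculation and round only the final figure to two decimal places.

£574.61

Penalty periods: ⌈308/30⌉ = 11; penalty = 11 × 1.75% × £2,985.00 = £574.61…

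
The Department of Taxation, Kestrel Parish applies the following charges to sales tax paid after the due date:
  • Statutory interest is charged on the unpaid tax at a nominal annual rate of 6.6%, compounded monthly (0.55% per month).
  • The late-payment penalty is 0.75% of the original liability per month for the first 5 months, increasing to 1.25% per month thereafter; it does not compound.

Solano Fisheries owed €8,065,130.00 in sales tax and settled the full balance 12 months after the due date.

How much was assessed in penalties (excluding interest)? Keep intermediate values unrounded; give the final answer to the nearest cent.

Penalty, months 1–5: 5 × 0.75% × €8,065,130.00 = €302,442.38…
Penalty, months 6–12: 7 × 1.25% × €8,065,130.00 = €705,698.88…
Total penalty = €302,442.38… + €705,698.88… = €1,008,141.25

€1,008,141.25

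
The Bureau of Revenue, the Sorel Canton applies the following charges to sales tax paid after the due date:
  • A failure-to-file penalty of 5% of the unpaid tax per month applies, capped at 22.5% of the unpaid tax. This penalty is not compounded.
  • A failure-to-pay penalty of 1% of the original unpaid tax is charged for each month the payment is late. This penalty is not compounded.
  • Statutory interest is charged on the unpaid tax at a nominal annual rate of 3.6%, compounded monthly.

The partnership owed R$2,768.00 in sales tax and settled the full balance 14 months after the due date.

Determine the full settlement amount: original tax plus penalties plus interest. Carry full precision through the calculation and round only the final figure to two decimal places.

Failure-to-file: 14 × 5% × R$2,768.00 = R$1,937.60, capped at 22.5% × R$2,768.00 = R$622.80
Failure-to-pay penalty: 14 × 1% × R$2,768.00 = R$387.52
Interest (3.6%/yr ÷ 12 = 0.3%/month): R$2,768.00 × ((1 + 0.003)^14 − 1) = R$118.5504…
Total = R$2,768.00 + R$1,010.3200 + R$118.5504… = R$3,896.87

R$3,896.87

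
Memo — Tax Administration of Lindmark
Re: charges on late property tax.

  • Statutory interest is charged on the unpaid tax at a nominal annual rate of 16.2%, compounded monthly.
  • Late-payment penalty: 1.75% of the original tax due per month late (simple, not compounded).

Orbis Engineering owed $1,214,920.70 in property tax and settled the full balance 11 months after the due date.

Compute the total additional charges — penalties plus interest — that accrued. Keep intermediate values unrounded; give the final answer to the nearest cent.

$426,972.80

Late-payment penalty: 11 × 1.75% × $1,214,920.70 = $233,872.23…
Interest (16.2%/yr ÷ 12 = 1.35%/month): $1,214,920.70 × ((1 + 0.0135)^11 − 1) = $193,100.5686…
Penalties + interest = $233,872.2348… + $193,100.5686… = $426,972.80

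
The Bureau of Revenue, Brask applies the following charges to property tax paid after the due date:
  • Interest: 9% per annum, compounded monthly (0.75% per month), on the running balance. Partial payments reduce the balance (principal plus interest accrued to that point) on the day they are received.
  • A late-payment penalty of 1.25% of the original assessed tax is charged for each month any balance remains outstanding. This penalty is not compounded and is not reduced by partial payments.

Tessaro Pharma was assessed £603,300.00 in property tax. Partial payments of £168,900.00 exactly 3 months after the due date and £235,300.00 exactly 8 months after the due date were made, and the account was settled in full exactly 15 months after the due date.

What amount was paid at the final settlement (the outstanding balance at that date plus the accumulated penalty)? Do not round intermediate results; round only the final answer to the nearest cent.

£355,293.01

Balance at month 3: £603,300.0000 × (1 + 0.0075)^3 = £616,976.3114…
After £168,900.00 payment: £616,976.3114… − £168,900.00 = £448,076.3114…
Balance at month 8: £448,076.3114… × (1 + 0.0075)^5 = £465,133.1134…
After £235,300.00 payment: £465,133.1134… − £235,300.00 = £229,833.1134…
Balance at month 15: £229,833.1134… × (1 + 0.0075)^7 = £242,174.2614…
Penalty: 15 × 1.25% × £603,300.00 = £113,118.75
Final settlement = outstanding balance + penalty = £242,174.2614… + £113,118.75 = £355,293.01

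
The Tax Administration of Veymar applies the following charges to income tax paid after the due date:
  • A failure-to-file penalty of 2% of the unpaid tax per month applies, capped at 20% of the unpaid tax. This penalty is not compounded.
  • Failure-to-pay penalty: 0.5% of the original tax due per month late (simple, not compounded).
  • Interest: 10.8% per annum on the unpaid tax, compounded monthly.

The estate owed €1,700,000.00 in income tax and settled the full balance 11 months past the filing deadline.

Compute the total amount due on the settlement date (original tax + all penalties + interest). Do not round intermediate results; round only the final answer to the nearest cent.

Failure-to-file: 11 × 2% × €1,700,000.00 = €374,000.00, capped at 20% × €1,700,000.00 = €340,000.00
Failure-to-pay penalty: 11 × 0.5% × €1,700,000.00 = €93,500.00
Interest (10.8%/yr ÷ 12 = 0.9%/month): €1,700,000.00 × ((1 + 0.009)^11 − 1) = €176,081.7120…
Total = €1,700,000.00 + €433,500.0000 + €176,081.7120… = €2,309,581.71

€2,309,581.71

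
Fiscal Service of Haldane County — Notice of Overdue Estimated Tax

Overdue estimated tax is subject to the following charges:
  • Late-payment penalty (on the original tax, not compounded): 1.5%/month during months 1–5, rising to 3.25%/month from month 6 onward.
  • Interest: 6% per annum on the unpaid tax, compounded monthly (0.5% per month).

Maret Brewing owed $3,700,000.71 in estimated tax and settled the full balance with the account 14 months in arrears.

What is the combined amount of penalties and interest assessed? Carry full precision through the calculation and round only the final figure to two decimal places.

Penalty, months 1–5: 5 × 1.5% × $3,700,000.71 = $277,500.05…
Penalty, months 6–14: 9 × 3.25% × $3,700,000.71 = $1,082,250.21…
Interest: $3,700,000.71 × ((1 + 0.005)^14 − 1) = $3,700,000.71 × 0.0723211… = $267,588.2395…
Penalties + interest = $1,359,750.2609… + $267,588.2395… = $1,627,338.50

$1,627,338.50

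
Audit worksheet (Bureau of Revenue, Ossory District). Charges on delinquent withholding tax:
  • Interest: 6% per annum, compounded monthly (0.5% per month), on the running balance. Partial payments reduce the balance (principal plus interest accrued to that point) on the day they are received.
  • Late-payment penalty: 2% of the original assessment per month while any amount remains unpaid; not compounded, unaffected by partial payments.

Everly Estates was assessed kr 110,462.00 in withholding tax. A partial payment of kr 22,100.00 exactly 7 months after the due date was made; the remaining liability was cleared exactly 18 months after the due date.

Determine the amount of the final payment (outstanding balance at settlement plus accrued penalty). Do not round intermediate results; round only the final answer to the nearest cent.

kr 137,257.55

Balance at month 7: kr 110,462.0000 × (1 + 0.005)^7 = kr 114,386.6482…
After kr 22,100.00 payment: kr 114,386.6482… − kr 22,100.00 = kr 92,286.6482…
Balance at month 18: kr 92,286.6482… × (1 + 0.005)^11 = kr 97,491.2306…
Penalty: 18 × 2% × kr 110,462.00 = kr 39,766.32
Final settlement = outstanding balance + penalty = kr 97,491.2306… + kr 39,766.32 = kr 137,257.55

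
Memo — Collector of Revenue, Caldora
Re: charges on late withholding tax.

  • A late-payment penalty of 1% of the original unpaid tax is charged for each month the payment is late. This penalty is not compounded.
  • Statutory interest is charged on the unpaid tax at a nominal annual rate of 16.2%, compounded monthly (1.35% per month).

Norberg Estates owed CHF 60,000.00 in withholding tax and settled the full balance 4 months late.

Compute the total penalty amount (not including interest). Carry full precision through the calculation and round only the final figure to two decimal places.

Late-payment penalty: 4 × 1% × CHF 60,000.00 = CHF 2,400.00

CHF 2,400.00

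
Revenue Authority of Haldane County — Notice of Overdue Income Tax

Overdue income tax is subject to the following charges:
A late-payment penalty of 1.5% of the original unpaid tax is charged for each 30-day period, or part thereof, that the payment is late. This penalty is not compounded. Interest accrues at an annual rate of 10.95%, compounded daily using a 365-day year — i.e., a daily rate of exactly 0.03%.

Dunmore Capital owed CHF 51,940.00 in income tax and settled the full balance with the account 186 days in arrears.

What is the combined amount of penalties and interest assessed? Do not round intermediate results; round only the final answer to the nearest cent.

Penalty periods: ⌈186/30⌉ = 7; penalty = 7 × 1.5% × CHF 51,940.00 = CHF 5,453.70
Interest: CHF 51,940.00 × ((1 + 0.0003)^186 − 1) = CHF 51,940.00 × 0.05737734… = CHF 2,980.1789…
Penalties + interest = CHF 5,453.7000 + CHF 2,980.1789… = CHF 8,433.88

CHF 8,433.88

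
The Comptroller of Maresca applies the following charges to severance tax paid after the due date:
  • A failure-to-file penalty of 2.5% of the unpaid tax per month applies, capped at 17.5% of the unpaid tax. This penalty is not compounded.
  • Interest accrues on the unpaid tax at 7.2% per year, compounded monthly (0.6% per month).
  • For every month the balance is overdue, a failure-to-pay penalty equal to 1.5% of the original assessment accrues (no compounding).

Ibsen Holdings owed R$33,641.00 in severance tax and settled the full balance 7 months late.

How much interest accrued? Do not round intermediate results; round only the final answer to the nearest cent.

R$1,438.61

Interest: R$33,641.00 × ((1 + 0.006)^7 − 1) = R$33,641.00 × 0.0427636… = R$1,438.6105…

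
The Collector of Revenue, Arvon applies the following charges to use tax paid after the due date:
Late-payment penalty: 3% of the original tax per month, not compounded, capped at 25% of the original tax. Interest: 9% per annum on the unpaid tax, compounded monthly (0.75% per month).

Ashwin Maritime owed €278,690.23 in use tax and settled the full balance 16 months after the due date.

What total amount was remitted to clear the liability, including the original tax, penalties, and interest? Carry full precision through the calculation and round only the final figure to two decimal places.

Penalty (uncapped): 16 × 3% × €278,690.23 = €133,771.31…; cap = 25% × €278,690.23 = €69,672.56… → penalty = €69,672.56…
Interest: €278,690.23 × ((1 + 0.0075)^16 − 1) = €278,690.23 × 0.1269921… = €35,391.4614…
Total = €278,690.23 + €69,672.5575 + €35,391.4614… = €383,754.25

€383,754.25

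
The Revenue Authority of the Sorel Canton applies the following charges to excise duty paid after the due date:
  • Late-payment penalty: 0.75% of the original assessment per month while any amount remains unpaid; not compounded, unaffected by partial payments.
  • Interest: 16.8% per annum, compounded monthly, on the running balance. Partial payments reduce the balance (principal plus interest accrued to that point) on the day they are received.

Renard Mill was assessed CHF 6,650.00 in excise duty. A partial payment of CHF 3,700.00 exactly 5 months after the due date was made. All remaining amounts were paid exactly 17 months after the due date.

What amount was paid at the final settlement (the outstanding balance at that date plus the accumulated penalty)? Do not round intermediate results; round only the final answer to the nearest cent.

CHF 4,899.11

Monthly rate = 16.8% ÷ 12 = 1.4%
Balance at month 5: CHF 6,650.0000 × (1 + 0.014)^5 = CHF 7,128.7178…
After CHF 3,700.00 payment: CHF 7,128.7178… − CHF 3,700.00 = CHF 3,428.7178…
Balance at month 17: CHF 3,428.7178… × (1 + 0.014)^12 = CHF 4,051.2328…
Penalty: 17 × 0.75% × CHF 6,650.00 = CHF 847.88…
Final settlement = outstanding balance + penalty = CHF 4,051.2328… + CHF 847.88… = CHF 4,899.11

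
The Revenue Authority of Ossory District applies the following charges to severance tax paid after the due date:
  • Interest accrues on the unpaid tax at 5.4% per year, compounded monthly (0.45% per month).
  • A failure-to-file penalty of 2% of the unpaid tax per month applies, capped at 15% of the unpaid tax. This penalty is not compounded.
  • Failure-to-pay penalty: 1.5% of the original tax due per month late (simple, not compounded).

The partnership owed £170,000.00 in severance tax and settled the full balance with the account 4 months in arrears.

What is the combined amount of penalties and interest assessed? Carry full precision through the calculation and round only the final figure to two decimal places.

£26,880.72

Failure-to-file: 4 × 2% × £170,000.00 = £13,600.00 (under the 15% cap)
Failure-to-pay penalty: 4 × 1.5% × £170,000.00 = £10,200.00
Interest: £170,000.00 × ((1 + 0.0045)^4 − 1) = £170,000.00 × 0.0181219… = £3,080.7170…
Penalties + interest = £23,800.0000 + £3,080.7170… = £26,880.72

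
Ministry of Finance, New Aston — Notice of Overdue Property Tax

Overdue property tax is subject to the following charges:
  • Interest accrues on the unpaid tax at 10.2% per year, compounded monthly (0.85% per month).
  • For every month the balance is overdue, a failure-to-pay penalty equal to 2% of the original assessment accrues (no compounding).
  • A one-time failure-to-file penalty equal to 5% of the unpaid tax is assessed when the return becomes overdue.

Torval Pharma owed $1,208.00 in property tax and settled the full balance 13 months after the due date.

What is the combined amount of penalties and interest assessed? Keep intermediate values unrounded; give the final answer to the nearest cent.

$514.99

Failure-to-file penalty: 5% × $1,208.00 = $60.40
Failure-to-pay penalty: 13 × 2% × $1,208.00 = $314.08
Interest: $1,208.00 × ((1 + 0.0085)^13 − 1) = $1,208.00 × 0.1163149… = $140.5084…
Penalties + interest = $374.4800 + $140.5084… = $514.99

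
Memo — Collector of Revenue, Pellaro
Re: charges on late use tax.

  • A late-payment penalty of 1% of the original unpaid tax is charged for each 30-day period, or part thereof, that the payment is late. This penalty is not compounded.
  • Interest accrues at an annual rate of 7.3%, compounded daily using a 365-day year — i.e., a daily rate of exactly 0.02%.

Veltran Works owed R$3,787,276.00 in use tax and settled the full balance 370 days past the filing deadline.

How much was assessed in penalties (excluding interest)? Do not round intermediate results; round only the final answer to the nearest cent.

Penalty periods: ⌈370/30⌉ = 13; penalty = 13 × 1% × R$3,787,276.00 = R$492,345.88

R$492,345.88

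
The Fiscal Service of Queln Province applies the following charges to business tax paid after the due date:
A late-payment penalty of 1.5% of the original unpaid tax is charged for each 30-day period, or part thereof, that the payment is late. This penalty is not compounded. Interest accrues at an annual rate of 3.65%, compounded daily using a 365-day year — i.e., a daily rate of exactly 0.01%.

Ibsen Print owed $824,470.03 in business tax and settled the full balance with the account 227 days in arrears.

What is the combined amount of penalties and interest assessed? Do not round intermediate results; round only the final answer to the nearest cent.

Penalty periods: ⌈227/30⌉ = 8; penalty = 8 × 1.5% × $824,470.03 = $98,936.40…
Interest: $824,470.03 × ((1 + 0.0001)^227 − 1) = $824,470.03 × 0.02295844… = $18,928.5495…
Penalties + interest = $98,936.4036 + $18,928.5495… = $117,864.95

$117,864.95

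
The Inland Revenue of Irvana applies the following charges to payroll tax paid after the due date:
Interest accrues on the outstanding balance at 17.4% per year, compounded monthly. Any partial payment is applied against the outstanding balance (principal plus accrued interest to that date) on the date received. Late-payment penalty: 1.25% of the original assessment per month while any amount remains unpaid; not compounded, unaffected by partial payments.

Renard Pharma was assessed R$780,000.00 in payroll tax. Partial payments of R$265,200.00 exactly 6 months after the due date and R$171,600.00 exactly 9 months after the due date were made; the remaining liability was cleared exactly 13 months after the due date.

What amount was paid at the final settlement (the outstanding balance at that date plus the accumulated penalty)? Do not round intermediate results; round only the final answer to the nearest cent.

Monthly rate = 17.4% ÷ 12 = 1.45%
Balance at month 6: R$780,000.0000 × (1 + 0.0145)^6 = R$850,368.0038…
After R$265,200.00 payment: R$850,368.0038… − R$265,200.00 = R$585,168.0038…
Balance at month 9: R$585,168.0038… × (1 + 0.0145)^3 = R$610,993.6906…
After R$171,600.00 payment: R$610,993.6906… − R$171,600.00 = R$439,393.6906…
Balance at month 13: R$439,393.6906… × (1 + 0.0145)^4 = R$465,438.1974…
Penalty: 13 × 1.25% × R$780,000.00 = R$126,750.00
Final settlement = outstanding balance + penalty = R$465,438.1974… + R$126,750.00 = R$592,188.20

R$592,188.20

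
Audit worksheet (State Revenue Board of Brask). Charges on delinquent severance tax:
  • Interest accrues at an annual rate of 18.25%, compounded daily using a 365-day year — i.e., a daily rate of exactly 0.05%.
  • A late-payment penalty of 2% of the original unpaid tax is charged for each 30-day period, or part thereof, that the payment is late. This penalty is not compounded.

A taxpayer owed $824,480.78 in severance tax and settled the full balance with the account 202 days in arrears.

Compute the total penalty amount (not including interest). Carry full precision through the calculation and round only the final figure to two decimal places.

$115,427.31

Penalty periods: ⌈202/30⌉ = 7; penalty = 7 × 2% × $824,480.78 = $115,427.31…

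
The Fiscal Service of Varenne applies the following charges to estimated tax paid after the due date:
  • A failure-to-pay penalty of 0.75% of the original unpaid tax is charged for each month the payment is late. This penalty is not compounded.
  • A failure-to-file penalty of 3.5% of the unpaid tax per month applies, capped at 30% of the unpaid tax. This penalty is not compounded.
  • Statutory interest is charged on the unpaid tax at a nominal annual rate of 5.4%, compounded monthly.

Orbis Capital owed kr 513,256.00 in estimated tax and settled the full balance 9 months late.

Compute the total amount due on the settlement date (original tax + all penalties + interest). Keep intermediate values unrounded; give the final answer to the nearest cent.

kr 723,042.57

Failure-to-file: 9 × 3.5% × kr 513,256.00 = kr 161,675.64, capped at 30% × kr 513,256.00 = kr 153,976.80
Failure-to-pay penalty = 0.75% × kr 513,256.00 × 9 mo = kr 34,644.78
Interest (5.4%/yr ÷ 12 = 0.45%/month): kr 513,256.00 × ((1 + 0.0045)^9 − 1) = kr 21,164.9870…
Total = kr 513,256.00 + kr 188,621.5800 + kr 21,164.9870… = kr 723,042.57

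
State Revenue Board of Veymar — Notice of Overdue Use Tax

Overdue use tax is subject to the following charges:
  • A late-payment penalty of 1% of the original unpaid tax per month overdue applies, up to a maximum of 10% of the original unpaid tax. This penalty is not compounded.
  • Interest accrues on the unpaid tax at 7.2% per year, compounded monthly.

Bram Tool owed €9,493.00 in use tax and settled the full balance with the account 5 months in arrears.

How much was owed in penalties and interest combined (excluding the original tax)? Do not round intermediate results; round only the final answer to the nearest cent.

€762.88

Penalty: 5 × 1% × €9,493.00 = €474.65 (below the 10% cap of €949.30)
Interest (7.2%/yr ÷ 12 = 0.6%/month): €9,493.00 × ((1 + 0.006)^5 − 1) = €288.2280…
Penalties + interest = €474.6500 + €288.2280… = €762.88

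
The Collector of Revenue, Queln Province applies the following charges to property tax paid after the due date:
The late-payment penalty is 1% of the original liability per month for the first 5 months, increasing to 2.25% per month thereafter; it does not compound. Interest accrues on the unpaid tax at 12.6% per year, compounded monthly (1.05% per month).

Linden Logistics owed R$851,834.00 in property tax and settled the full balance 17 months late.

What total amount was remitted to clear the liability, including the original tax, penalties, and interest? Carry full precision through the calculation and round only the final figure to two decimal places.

R$1,289,941.53

Penalty, months 1–5: 5 × 1% × R$851,834.00 = R$42,591.70
Penalty, months 6–17: 12 × 2.25% × R$851,834.00 = R$229,995.18
Interest: R$851,834.00 × ((1 + 0.0105)^17 − 1) = R$851,834.00 × 0.1943109… = R$165,520.6488…
Total = R$851,834.00 + R$272,586.8800 + R$165,520.6488… = R$1,289,941.53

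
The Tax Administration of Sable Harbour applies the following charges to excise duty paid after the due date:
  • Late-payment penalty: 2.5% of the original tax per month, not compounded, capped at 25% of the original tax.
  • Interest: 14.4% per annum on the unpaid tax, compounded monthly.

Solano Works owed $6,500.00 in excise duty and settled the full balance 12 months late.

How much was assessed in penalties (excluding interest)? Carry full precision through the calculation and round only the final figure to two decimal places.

Penalty (uncapped): 12 × 2.5% × $6,500.00 = $1,950.00; cap = 25% × $6,500.00 = $1,625.00 → penalty = $1,625.00

$1,625.00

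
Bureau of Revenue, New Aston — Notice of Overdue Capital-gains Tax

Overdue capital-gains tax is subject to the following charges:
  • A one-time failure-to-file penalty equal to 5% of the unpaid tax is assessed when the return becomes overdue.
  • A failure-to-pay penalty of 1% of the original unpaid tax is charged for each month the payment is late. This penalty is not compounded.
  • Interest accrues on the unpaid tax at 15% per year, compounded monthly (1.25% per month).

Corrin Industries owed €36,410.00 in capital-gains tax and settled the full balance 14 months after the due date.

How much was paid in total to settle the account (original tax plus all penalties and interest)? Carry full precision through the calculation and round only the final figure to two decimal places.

€50,244.15

Failure-to-file penalty: 5% × €36,410.00 = €1,820.50
Failure-to-pay penalty: 14 × 1% × €36,410.00 = €5,097.40
Interest: €36,410.00 × ((1 + 0.0125)^14 − 1) = €36,410.00 × 0.1899547… = €6,916.2524…
Total = €36,410.00 + €6,917.9000 + €6,916.2524… = €50,244.15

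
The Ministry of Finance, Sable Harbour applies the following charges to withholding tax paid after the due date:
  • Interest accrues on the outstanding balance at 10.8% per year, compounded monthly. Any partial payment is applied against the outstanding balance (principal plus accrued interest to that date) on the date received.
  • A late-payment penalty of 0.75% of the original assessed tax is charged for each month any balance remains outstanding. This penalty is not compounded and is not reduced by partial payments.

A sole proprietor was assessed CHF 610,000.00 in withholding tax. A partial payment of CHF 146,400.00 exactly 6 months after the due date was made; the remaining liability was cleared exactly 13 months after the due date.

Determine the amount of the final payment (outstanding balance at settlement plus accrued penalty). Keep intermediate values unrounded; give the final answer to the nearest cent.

Monthly rate = 10.8% ÷ 12 = 0.9%
Balance at month 6: CHF 610,000.0000 × (1 + 0.009)^6 = CHF 643,690.1040…
After CHF 146,400.00 payment: CHF 643,690.1040… − CHF 146,400.00 = CHF 497,290.1040…
Balance at month 13: CHF 497,290.1040… × (1 + 0.009)^7 = CHF 529,478.0742…
Penalty: 13 × 0.75% × CHF 610,000.00 = CHF 59,475.00
Final settlement = outstanding balance + penalty = CHF 529,478.0742… + CHF 59,475.00 = CHF 588,953.07

CHF 588,953.07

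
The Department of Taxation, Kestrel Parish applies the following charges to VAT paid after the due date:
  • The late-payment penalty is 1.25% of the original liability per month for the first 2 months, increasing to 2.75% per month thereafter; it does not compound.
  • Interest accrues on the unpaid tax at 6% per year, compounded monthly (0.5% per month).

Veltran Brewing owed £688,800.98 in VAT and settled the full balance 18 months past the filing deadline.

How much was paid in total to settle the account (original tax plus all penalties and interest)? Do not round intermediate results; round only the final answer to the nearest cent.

£1,073,791.78

Penalty, months 1–2: 2 × 1.25% × £688,800.98 = £17,220.02…
Penalty, months 3–18: 16 × 2.75% × £688,800.98 = £303,072.43…
Interest: £688,800.98 × ((1 + 0.005)^18 − 1) = £688,800.98 × 0.0939289… = £64,698.3456…
Total = £688,800.98 + £320,292.4557 + £64,698.3456… = £1,073,791.78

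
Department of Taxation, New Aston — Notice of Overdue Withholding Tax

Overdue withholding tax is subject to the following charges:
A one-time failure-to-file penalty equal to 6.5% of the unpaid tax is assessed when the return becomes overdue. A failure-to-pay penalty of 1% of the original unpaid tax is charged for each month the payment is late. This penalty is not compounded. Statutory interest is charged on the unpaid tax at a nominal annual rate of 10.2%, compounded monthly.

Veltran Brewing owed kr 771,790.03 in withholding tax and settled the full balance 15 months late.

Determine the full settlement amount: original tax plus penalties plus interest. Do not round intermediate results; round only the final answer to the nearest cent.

kr 1,042,204.37

Failure-to-file penalty: 6.5% × kr 771,790.03 = kr 50,166.35…
Failure-to-pay penalty = 1% × kr 771,790.03 × 15 mo = kr 115,768.50…
Interest (10.2%/yr ÷ 12 = 0.85%/month): kr 771,790.03 × ((1 + 0.0085)^15 − 1) = kr 104,479.4834…
Total = kr 771,790.03 + kr 165,934.8565… + kr 104,479.4834… = kr 1,042,204.37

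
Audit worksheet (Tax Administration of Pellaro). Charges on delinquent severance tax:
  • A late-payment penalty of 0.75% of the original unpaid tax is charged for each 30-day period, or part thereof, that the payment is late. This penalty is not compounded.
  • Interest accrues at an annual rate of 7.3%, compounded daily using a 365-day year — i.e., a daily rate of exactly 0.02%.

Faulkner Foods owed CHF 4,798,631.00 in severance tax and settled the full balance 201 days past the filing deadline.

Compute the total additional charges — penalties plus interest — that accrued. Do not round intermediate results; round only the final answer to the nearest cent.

Penalty periods: ⌈201/30⌉ = 7; penalty = 7 × 0.75% × CHF 4,798,631.00 = CHF 251,928.13…
Interest: CHF 4,798,631.00 × ((1 + 0.0002)^201 − 1) = CHF 4,798,631.00 × 0.04101477… = CHF 196,814.7604…
Penalties + interest = CHF 251,928.1275 + CHF 196,814.7604… = CHF 448,742.89

CHF 448,742.89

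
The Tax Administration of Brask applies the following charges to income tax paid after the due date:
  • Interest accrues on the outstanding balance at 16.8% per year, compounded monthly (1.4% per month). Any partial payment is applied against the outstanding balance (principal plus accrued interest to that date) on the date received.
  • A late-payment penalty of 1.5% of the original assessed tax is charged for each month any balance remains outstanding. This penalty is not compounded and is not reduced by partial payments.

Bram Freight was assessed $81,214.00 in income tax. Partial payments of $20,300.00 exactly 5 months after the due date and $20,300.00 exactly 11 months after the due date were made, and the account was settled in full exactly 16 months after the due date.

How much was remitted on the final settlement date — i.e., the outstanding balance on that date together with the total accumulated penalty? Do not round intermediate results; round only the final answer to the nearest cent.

Balance at month 5: $81,214.0000 × (1 + 0.014)^5 = $87,060.4036…
After $20,300.00 payment: $87,060.4036… − $20,300.00 = $66,760.4036…
Balance at month 11: $66,760.4036… × (1 + 0.014)^6 = $72,568.2556…
After $20,300.00 payment: $72,568.2556… − $20,300.00 = $52,268.2556…
Balance at month 16: $52,268.2556… × (1 + 0.014)^5 = $56,030.9236…
Penalty: 16 × 1.5% × $81,214.00 = $19,491.36
Final settlement = outstanding balance + penalty = $56,030.9236… + $19,491.36 = $75,522.28

$75,522.28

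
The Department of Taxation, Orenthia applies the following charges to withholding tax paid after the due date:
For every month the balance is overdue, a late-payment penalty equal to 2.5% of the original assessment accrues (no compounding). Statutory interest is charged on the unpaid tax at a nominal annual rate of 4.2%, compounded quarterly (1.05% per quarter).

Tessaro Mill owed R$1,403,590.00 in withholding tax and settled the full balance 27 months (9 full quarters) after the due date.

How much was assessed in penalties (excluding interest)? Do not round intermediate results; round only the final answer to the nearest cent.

R$947,423.25

Late-payment penalty = 2.5% × R$1,403,590.00 × 27 mo = R$947,423.25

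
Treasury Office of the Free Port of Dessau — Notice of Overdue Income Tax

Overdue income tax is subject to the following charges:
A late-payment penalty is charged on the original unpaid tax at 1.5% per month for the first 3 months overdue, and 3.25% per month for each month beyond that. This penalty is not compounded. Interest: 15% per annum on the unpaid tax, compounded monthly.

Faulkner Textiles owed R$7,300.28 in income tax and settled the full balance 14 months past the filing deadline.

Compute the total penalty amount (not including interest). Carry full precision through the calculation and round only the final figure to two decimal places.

Penalty, months 1–3: 3 × 1.5% × R$7,300.28 = R$328.51…
Penalty, months 4–14: 11 × 3.25% × R$7,300.28 = R$2,609.85…
Total penalty = R$328.51… + R$2,609.85… = R$2,938.36

R$2,938.36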